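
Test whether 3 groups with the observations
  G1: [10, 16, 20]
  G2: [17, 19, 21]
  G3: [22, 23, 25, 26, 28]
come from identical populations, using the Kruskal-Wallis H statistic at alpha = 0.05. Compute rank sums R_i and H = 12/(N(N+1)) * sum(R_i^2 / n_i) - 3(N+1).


Step 1: Combine all N = 11 observations and assign midranks.
sorted (value, group, rank): (10,G1,1), (16,G1,2), (17,G2,3), (19,G2,4), (20,G1,5), (21,G2,6), (22,G3,7), (23,G3,8), (25,G3,9), (26,G3,10), (28,G3,11)
Step 2: Sum ranks within each group.
R_1 = 8 (n_1 = 3)
R_2 = 13 (n_2 = 3)
R_3 = 45 (n_3 = 5)
Step 3: H = 12/(N(N+1)) * sum(R_i^2/n_i) - 3(N+1)
     = 12/(11*12) * (8^2/3 + 13^2/3 + 45^2/5) - 3*12
     = 0.090909 * 482.667 - 36
     = 7.878788.
Step 4: No ties, so H is used without correction.
Step 5: Under H0, H ~ chi^2(2); p-value = 0.019460.
Step 6: alpha = 0.05. reject H0.

H = 7.8788, df = 2, p = 0.019460, reject H0.


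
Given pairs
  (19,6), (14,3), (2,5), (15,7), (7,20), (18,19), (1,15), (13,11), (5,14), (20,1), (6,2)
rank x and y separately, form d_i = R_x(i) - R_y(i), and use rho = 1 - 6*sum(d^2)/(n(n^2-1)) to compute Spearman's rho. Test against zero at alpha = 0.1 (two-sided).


Step 1: Rank x and y separately (midranks; no ties here).
rank(x): 19->10, 14->7, 2->2, 15->8, 7->5, 18->9, 1->1, 13->6, 5->3, 20->11, 6->4
rank(y): 6->5, 3->3, 5->4, 7->6, 20->11, 19->10, 15->9, 11->7, 14->8, 1->1, 2->2
Step 2: d_i = R_x(i) - R_y(i); compute d_i^2.
  (10-5)^2=25, (7-3)^2=16, (2-4)^2=4, (8-6)^2=4, (5-11)^2=36, (9-10)^2=1, (1-9)^2=64, (6-7)^2=1, (3-8)^2=25, (11-1)^2=100, (4-2)^2=4
sum(d^2) = 280.
Step 3: rho = 1 - 6*280 / (11*(11^2 - 1)) = 1 - 1680/1320 = -0.272727.
Step 4: Under H0, t = rho * sqrt((n-2)/(1-rho^2)) = -0.8504 ~ t(9).
Step 5: Two-sided p-value from the t-distribution with 9 df = 0.417141.
Step 6: alpha = 0.1. fail to reject H0.

rho = -0.2727, p = 0.417141, fail to reject H0 at alpha = 0.1.


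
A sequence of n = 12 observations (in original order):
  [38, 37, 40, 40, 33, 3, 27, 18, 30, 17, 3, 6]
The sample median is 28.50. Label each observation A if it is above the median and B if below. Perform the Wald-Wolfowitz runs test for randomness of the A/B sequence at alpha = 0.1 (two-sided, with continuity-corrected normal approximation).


Step 1: Compute median = 28.50; label A = above, B = below.
Labels in order: AAAAABBBABBB  (n_A = 6, n_B = 6)
Step 2: Count runs R = 4.
Step 3: Under H0 (random ordering), E[R] = 2*n_A*n_B/(n_A+n_B) + 1 = 2*6*6/12 + 1 = 7.0000.
        Var[R] = 2*n_A*n_B*(2*n_A*n_B - n_A - n_B) / ((n_A+n_B)^2 * (n_A+n_B-1)) = 4320/1584 = 2.7273.
        SD[R] = 1.6514.
Step 4: Continuity-corrected z = (R + 0.5 - E[R]) / SD[R] = (4 + 0.5 - 7.0000) / 1.6514 = -1.5138.
Step 5: Two-sided p-value via normal approximation = 2*(1 - Phi(|z|)) = 0.130070.
Step 6: alpha = 0.1. fail to reject H0.

R = 4, z = -1.5138, p = 0.130070, fail to reject H0.


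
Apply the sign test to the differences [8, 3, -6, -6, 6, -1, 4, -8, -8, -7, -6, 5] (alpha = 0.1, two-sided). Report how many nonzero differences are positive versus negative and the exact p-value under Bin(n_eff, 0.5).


Step 1: Discard zero differences. Original n = 12; n_eff = number of nonzero differences = 12.
Nonzero differences (with sign): +8, +3, -6, -6, +6, -1, +4, -8, -8, -7, -6, +5
Step 2: Count signs: positive = 5, negative = 7.
Step 3: Under H0: P(positive) = 0.5, so the number of positives S ~ Bin(12, 0.5).
Step 4: Two-sided exact p-value = sum of Bin(12,0.5) probabilities at or below the observed probability = 0.774414.
Step 5: alpha = 0.1. fail to reject H0.

n_eff = 12, pos = 5, neg = 7, p = 0.774414, fail to reject H0.


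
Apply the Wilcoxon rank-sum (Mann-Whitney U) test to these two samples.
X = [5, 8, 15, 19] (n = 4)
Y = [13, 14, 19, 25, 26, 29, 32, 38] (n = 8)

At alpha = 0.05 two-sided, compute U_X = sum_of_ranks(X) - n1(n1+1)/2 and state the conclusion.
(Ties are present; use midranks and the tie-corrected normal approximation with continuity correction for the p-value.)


Step 1: Combine and sort all 12 observations; assign midranks.
sorted (value, group): (5,X), (8,X), (13,Y), (14,Y), (15,X), (19,X), (19,Y), (25,Y), (26,Y), (29,Y), (32,Y), (38,Y)
ranks: 5->1, 8->2, 13->3, 14->4, 15->5, 19->6.5, 19->6.5, 25->8, 26->9, 29->10, 32->11, 38->12
Step 2: Rank sum for X: R1 = 1 + 2 + 5 + 6.5 = 14.5.
Step 3: U_X = R1 - n1(n1+1)/2 = 14.5 - 4*5/2 = 14.5 - 10 = 4.5.
       U_Y = n1*n2 - U_X = 32 - 4.5 = 27.5.
Step 4: Ties are present, so use the tie-corrected normal approximation (with continuity correction) for the p-value.
Step 5: p-value = 0.061271; compare to alpha = 0.05. fail to reject H0.

U_X = 4.5, p = 0.061271, fail to reject H0 at alpha = 0.05.


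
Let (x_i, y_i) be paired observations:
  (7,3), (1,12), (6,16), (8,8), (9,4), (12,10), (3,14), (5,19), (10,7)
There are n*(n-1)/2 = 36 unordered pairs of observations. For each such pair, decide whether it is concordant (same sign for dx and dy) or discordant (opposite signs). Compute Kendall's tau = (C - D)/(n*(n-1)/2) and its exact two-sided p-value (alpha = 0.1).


Step 1: Enumerate the 36 unordered pairs (i,j) with i<j and classify each by sign(x_j-x_i) * sign(y_j-y_i).
  (1,2):dx=-6,dy=+9->D; (1,3):dx=-1,dy=+13->D; (1,4):dx=+1,dy=+5->C; (1,5):dx=+2,dy=+1->C
  (1,6):dx=+5,dy=+7->C; (1,7):dx=-4,dy=+11->D; (1,8):dx=-2,dy=+16->D; (1,9):dx=+3,dy=+4->C
  (2,3):dx=+5,dy=+4->C; (2,4):dx=+7,dy=-4->D; (2,5):dx=+8,dy=-8->D; (2,6):dx=+11,dy=-2->D
  (2,7):dx=+2,dy=+2->C; (2,8):dx=+4,dy=+7->C; (2,9):dx=+9,dy=-5->D; (3,4):dx=+2,dy=-8->D
  (3,5):dx=+3,dy=-12->D; (3,6):dx=+6,dy=-6->D; (3,7):dx=-3,dy=-2->C; (3,8):dx=-1,dy=+3->D
  (3,9):dx=+4,dy=-9->D; (4,5):dx=+1,dy=-4->D; (4,6):dx=+4,dy=+2->C; (4,7):dx=-5,dy=+6->D
  (4,8):dx=-3,dy=+11->D; (4,9):dx=+2,dy=-1->D; (5,6):dx=+3,dy=+6->C; (5,7):dx=-6,dy=+10->D
  (5,8):dx=-4,dy=+15->D; (5,9):dx=+1,dy=+3->C; (6,7):dx=-9,dy=+4->D; (6,8):dx=-7,dy=+9->D
  (6,9):dx=-2,dy=-3->C; (7,8):dx=+2,dy=+5->C; (7,9):dx=+7,dy=-7->D; (8,9):dx=+5,dy=-12->D
Step 2: C = 13, D = 23, total pairs = 36.
Step 3: tau = (C - D)/(n(n-1)/2) = (13 - 23)/36 = -0.277778.
Step 4: Exact two-sided p-value (enumerate n! = 362880 permutations of y under H0): p = 0.358488.
Step 5: alpha = 0.1. fail to reject H0.

tau_b = -0.2778 (C=13, D=23), p = 0.358488, fail to reject H0.


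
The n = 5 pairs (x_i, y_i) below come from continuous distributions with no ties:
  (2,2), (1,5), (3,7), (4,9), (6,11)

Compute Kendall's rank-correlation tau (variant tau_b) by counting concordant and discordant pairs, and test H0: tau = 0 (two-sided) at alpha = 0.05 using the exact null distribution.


Step 1: Enumerate the 10 unordered pairs (i,j) with i<j and classify each by sign(x_j-x_i) * sign(y_j-y_i).
  (1,2):dx=-1,dy=+3->D; (1,3):dx=+1,dy=+5->C; (1,4):dx=+2,dy=+7->C; (1,5):dx=+4,dy=+9->C
  (2,3):dx=+2,dy=+2->C; (2,4):dx=+3,dy=+4->C; (2,5):dx=+5,dy=+6->C; (3,4):dx=+1,dy=+2->C
  (3,5):dx=+3,dy=+4->C; (4,5):dx=+2,dy=+2->C
Step 2: C = 9, D = 1, total pairs = 10.
Step 3: tau = (C - D)/(n(n-1)/2) = (9 - 1)/10 = 0.800000.
Step 4: Exact two-sided p-value (enumerate n! = 120 permutations of y under H0): p = 0.083333.
Step 5: alpha = 0.05. fail to reject H0.

tau_b = 0.8000 (C=9, D=1), p = 0.083333, fail to reject H0.


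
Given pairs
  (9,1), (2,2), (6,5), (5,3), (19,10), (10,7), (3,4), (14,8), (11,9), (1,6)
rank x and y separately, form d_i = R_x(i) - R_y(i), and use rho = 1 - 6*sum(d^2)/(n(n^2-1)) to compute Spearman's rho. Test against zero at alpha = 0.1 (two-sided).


Step 1: Rank x and y separately (midranks; no ties here).
rank(x): 9->6, 2->2, 6->5, 5->4, 19->10, 10->7, 3->3, 14->9, 11->8, 1->1
rank(y): 1->1, 2->2, 5->5, 3->3, 10->10, 7->7, 4->4, 8->8, 9->9, 6->6
Step 2: d_i = R_x(i) - R_y(i); compute d_i^2.
  (6-1)^2=25, (2-2)^2=0, (5-5)^2=0, (4-3)^2=1, (10-10)^2=0, (7-7)^2=0, (3-4)^2=1, (9-8)^2=1, (8-9)^2=1, (1-6)^2=25
sum(d^2) = 54.
Step 3: rho = 1 - 6*54 / (10*(10^2 - 1)) = 1 - 324/990 = 0.672727.
Step 4: Under H0, t = rho * sqrt((n-2)/(1-rho^2)) = 2.5717 ~ t(8).
Step 5: Two-sided p-value from the t-distribution with 8 df = 0.033041.
Step 6: alpha = 0.1. reject H0.

rho = 0.6727, p = 0.033041, reject H0 at alpha = 0.1.


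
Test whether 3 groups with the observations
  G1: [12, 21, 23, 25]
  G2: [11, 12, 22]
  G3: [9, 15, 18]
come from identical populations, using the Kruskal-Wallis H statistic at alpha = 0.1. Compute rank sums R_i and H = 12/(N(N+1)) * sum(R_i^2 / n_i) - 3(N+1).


Step 1: Combine all N = 10 observations and assign midranks.
sorted (value, group, rank): (9,G3,1), (11,G2,2), (12,G1,3.5), (12,G2,3.5), (15,G3,5), (18,G3,6), (21,G1,7), (22,G2,8), (23,G1,9), (25,G1,10)
Step 2: Sum ranks within each group.
R_1 = 29.5 (n_1 = 4)
R_2 = 13.5 (n_2 = 3)
R_3 = 12 (n_3 = 3)
Step 3: H = 12/(N(N+1)) * sum(R_i^2/n_i) - 3(N+1)
     = 12/(10*11) * (29.5^2/4 + 13.5^2/3 + 12^2/3) - 3*11
     = 0.109091 * 326.312 - 33
     = 2.597727.
Step 4: Ties present; correction factor C = 1 - 6/(10^3 - 10) = 0.993939. Corrected H = 2.597727 / 0.993939 = 2.613567.
Step 5: Under H0, H ~ chi^2(2); p-value = 0.270689.
Step 6: alpha = 0.1. fail to reject H0.

H = 2.6136, df = 2, p = 0.270689, fail to reject H0.


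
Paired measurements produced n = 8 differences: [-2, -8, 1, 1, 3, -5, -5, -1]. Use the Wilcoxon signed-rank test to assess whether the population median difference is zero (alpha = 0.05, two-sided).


Step 1: Drop any zero differences (none here) and take |d_i|.
|d| = [2, 8, 1, 1, 3, 5, 5, 1]
Step 2: Midrank |d_i| (ties get averaged ranks).
ranks: |2|->4, |8|->8, |1|->2, |1|->2, |3|->5, |5|->6.5, |5|->6.5, |1|->2
Step 3: Attach original signs; sum ranks with positive sign and with negative sign.
W+ = 2 + 2 + 5 = 9
W- = 4 + 8 + 6.5 + 6.5 + 2 = 27
(Check: W+ + W- = 36 should equal n(n+1)/2 = 36.)
Step 4: Test statistic W = min(W+, W-) = 9.
Step 5: Ties in |d|, so use the tie-corrected normal approximation.
        E[W] = n(n+1)/4 = 8*9/4 = 18.
        Tie groups: |d|=1 (t=3), |d|=5 (t=2); sum(t^3 - t) = 30.
        Var[W] = n(n+1)(2n+1)/24 - sum(t^3-t)/48 = 1224/24 - 30/48 = 50.375.
        z = (W - E[W]) / sqrt(Var[W]) = (9 - 18) / 7.0975 = -1.2680.
        Two-sided p = 2*Phi(z) = 0.204782.
Step 6: alpha = 0.05. fail to reject H0.

W+ = 9, W- = 27, W = min = 9, p = 0.204782, fail to reject H0.


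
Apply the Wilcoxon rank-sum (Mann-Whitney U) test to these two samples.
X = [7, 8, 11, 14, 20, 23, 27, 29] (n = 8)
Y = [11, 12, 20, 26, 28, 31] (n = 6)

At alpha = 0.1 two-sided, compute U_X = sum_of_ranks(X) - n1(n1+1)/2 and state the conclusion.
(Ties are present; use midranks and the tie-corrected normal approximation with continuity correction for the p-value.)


Step 1: Combine and sort all 14 observations; assign midranks.
sorted (value, group): (7,X), (8,X), (11,X), (11,Y), (12,Y), (14,X), (20,X), (20,Y), (23,X), (26,Y), (27,X), (28,Y), (29,X), (31,Y)
ranks: 7->1, 8->2, 11->3.5, 11->3.5, 12->5, 14->6, 20->7.5, 20->7.5, 23->9, 26->10, 27->11, 28->12, 29->13, 31->14
Step 2: Rank sum for X: R1 = 1 + 2 + 3.5 + 6 + 7.5 + 9 + 11 + 13 = 53.
Step 3: U_X = R1 - n1(n1+1)/2 = 53 - 8*9/2 = 53 - 36 = 17.
       U_Y = n1*n2 - U_X = 48 - 17 = 31.
Step 4: Ties are present, so use the tie-corrected normal approximation (with continuity correction) for the p-value.
Step 5: p-value = 0.400350; compare to alpha = 0.1. fail to reject H0.

U_X = 17, p = 0.400350, fail to reject H0 at alpha = 0.1.


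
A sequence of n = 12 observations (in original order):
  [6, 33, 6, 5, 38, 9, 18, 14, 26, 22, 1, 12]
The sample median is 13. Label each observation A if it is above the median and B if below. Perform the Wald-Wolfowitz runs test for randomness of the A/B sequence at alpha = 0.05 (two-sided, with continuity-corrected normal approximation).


Step 1: Compute median = 13; label A = above, B = below.
Labels in order: BABBABAAAABB  (n_A = 6, n_B = 6)
Step 2: Count runs R = 7.
Step 3: Under H0 (random ordering), E[R] = 2*n_A*n_B/(n_A+n_B) + 1 = 2*6*6/12 + 1 = 7.0000.
        Var[R] = 2*n_A*n_B*(2*n_A*n_B - n_A - n_B) / ((n_A+n_B)^2 * (n_A+n_B-1)) = 4320/1584 = 2.7273.
        SD[R] = 1.6514.
Step 4: R = E[R], so z = 0 with no continuity correction.
Step 5: Two-sided p-value via normal approximation = 2*(1 - Phi(|z|)) = 1.000000.
Step 6: alpha = 0.05. fail to reject H0.

R = 7, z = 0.0000, p = 1.000000, fail to reject H0.


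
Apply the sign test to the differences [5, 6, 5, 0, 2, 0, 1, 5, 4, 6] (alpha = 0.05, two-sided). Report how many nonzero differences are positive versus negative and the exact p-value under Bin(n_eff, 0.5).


Step 1: Discard zero differences. Original n = 10; n_eff = number of nonzero differences = 8.
Nonzero differences (with sign): +5, +6, +5, +2, +1, +5, +4, +6
Step 2: Count signs: positive = 8, negative = 0.
Step 3: Under H0: P(positive) = 0.5, so the number of positives S ~ Bin(8, 0.5).
Step 4: Two-sided exact p-value = sum of Bin(8,0.5) probabilities at or below the observed probability = 0.007812.
Step 5: alpha = 0.05. reject H0.

n_eff = 8, pos = 8, neg = 0, p = 0.007812, reject H0.


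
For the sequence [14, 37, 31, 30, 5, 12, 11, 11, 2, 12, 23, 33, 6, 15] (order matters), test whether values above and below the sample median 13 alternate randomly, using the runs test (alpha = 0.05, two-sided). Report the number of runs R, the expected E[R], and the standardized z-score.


Step 1: Compute median = 13; label A = above, B = below.
Labels in order: AAAABBBBBBAABA  (n_A = 7, n_B = 7)
Step 2: Count runs R = 5.
Step 3: Under H0 (random ordering), E[R] = 2*n_A*n_B/(n_A+n_B) + 1 = 2*7*7/14 + 1 = 8.0000.
        Var[R] = 2*n_A*n_B*(2*n_A*n_B - n_A - n_B) / ((n_A+n_B)^2 * (n_A+n_B-1)) = 8232/2548 = 3.2308.
        SD[R] = 1.7974.
Step 4: Continuity-corrected z = (R + 0.5 - E[R]) / SD[R] = (5 + 0.5 - 8.0000) / 1.7974 = -1.3909.
Step 5: Two-sided p-value via normal approximation = 2*(1 - Phi(|z|)) = 0.164264.
Step 6: alpha = 0.05. fail to reject H0.

R = 5, z = -1.3909, p = 0.164264, fail to reject H0.


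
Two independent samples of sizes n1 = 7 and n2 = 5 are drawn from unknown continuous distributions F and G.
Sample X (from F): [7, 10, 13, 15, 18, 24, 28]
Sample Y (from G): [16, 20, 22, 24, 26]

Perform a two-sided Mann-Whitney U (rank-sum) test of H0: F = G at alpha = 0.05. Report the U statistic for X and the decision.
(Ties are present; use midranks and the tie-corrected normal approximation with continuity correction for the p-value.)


Step 1: Combine and sort all 12 observations; assign midranks.
sorted (value, group): (7,X), (10,X), (13,X), (15,X), (16,Y), (18,X), (20,Y), (22,Y), (24,X), (24,Y), (26,Y), (28,X)
ranks: 7->1, 10->2, 13->3, 15->4, 16->5, 18->6, 20->7, 22->8, 24->9.5, 24->9.5, 26->11, 28->12
Step 2: Rank sum for X: R1 = 1 + 2 + 3 + 4 + 6 + 9.5 + 12 = 37.5.
Step 3: U_X = R1 - n1(n1+1)/2 = 37.5 - 7*8/2 = 37.5 - 28 = 9.5.
       U_Y = n1*n2 - U_X = 35 - 9.5 = 25.5.
Step 4: Ties are present, so use the tie-corrected normal approximation (with continuity correction) for the p-value.
Step 5: p-value = 0.222415; compare to alpha = 0.05. fail to reject H0.

U_X = 9.5, p = 0.222415, fail to reject H0 at alpha = 0.05.


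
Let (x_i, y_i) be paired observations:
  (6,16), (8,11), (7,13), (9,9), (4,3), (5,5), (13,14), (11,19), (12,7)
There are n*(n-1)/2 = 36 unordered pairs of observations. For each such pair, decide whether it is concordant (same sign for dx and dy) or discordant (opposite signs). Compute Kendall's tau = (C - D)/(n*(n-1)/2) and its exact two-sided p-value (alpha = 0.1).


Step 1: Enumerate the 36 unordered pairs (i,j) with i<j and classify each by sign(x_j-x_i) * sign(y_j-y_i).
  (1,2):dx=+2,dy=-5->D; (1,3):dx=+1,dy=-3->D; (1,4):dx=+3,dy=-7->D; (1,5):dx=-2,dy=-13->C
  (1,6):dx=-1,dy=-11->C; (1,7):dx=+7,dy=-2->D; (1,8):dx=+5,dy=+3->C; (1,9):dx=+6,dy=-9->D
  (2,3):dx=-1,dy=+2->D; (2,4):dx=+1,dy=-2->D; (2,5):dx=-4,dy=-8->C; (2,6):dx=-3,dy=-6->C
  (2,7):dx=+5,dy=+3->C; (2,8):dx=+3,dy=+8->C; (2,9):dx=+4,dy=-4->D; (3,4):dx=+2,dy=-4->D
  (3,5):dx=-3,dy=-10->C; (3,6):dx=-2,dy=-8->C; (3,7):dx=+6,dy=+1->C; (3,8):dx=+4,dy=+6->C
  (3,9):dx=+5,dy=-6->D; (4,5):dx=-5,dy=-6->C; (4,6):dx=-4,dy=-4->C; (4,7):dx=+4,dy=+5->C
  (4,8):dx=+2,dy=+10->C; (4,9):dx=+3,dy=-2->D; (5,6):dx=+1,dy=+2->C; (5,7):dx=+9,dy=+11->C
  (5,8):dx=+7,dy=+16->C; (5,9):dx=+8,dy=+4->C; (6,7):dx=+8,dy=+9->C; (6,8):dx=+6,dy=+14->C
  (6,9):dx=+7,dy=+2->C; (7,8):dx=-2,dy=+5->D; (7,9):dx=-1,dy=-7->C; (8,9):dx=+1,dy=-12->D
Step 2: C = 23, D = 13, total pairs = 36.
Step 3: tau = (C - D)/(n(n-1)/2) = (23 - 13)/36 = 0.277778.
Step 4: Exact two-sided p-value (enumerate n! = 362880 permutations of y under H0): p = 0.358488.
Step 5: alpha = 0.1. fail to reject H0.

tau_b = 0.2778 (C=23, D=13), p = 0.358488, fail to reject H0.


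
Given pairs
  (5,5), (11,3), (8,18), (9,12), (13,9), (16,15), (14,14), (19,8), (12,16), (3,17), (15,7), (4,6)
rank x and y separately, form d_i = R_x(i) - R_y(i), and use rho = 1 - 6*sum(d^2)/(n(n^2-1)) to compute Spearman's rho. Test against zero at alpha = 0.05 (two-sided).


Step 1: Rank x and y separately (midranks; no ties here).
rank(x): 5->3, 11->6, 8->4, 9->5, 13->8, 16->11, 14->9, 19->12, 12->7, 3->1, 15->10, 4->2
rank(y): 5->2, 3->1, 18->12, 12->7, 9->6, 15->9, 14->8, 8->5, 16->10, 17->11, 7->4, 6->3
Step 2: d_i = R_x(i) - R_y(i); compute d_i^2.
  (3-2)^2=1, (6-1)^2=25, (4-12)^2=64, (5-7)^2=4, (8-6)^2=4, (11-9)^2=4, (9-8)^2=1, (12-5)^2=49, (7-10)^2=9, (1-11)^2=100, (10-4)^2=36, (2-3)^2=1
sum(d^2) = 298.
Step 3: rho = 1 - 6*298 / (12*(12^2 - 1)) = 1 - 1788/1716 = -0.041958.
Step 4: Under H0, t = rho * sqrt((n-2)/(1-rho^2)) = -0.1328 ~ t(10).
Step 5: Two-sided p-value from the t-distribution with 10 df = 0.896986.
Step 6: alpha = 0.05. fail to reject H0.

rho = -0.0420, p = 0.896986, fail to reject H0 at alpha = 0.05.


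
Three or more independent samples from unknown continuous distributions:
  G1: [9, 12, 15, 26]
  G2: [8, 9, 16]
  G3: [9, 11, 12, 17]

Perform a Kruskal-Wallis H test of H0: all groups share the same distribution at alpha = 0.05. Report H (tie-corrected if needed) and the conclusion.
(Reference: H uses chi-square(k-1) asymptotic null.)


Step 1: Combine all N = 11 observations and assign midranks.
sorted (value, group, rank): (8,G2,1), (9,G1,3), (9,G2,3), (9,G3,3), (11,G3,5), (12,G1,6.5), (12,G3,6.5), (15,G1,8), (16,G2,9), (17,G3,10), (26,G1,11)
Step 2: Sum ranks within each group.
R_1 = 28.5 (n_1 = 4)
R_2 = 13 (n_2 = 3)
R_3 = 24.5 (n_3 = 4)
Step 3: H = 12/(N(N+1)) * sum(R_i^2/n_i) - 3(N+1)
     = 12/(11*12) * (28.5^2/4 + 13^2/3 + 24.5^2/4) - 3*12
     = 0.090909 * 409.458 - 36
     = 1.223485.
Step 4: Ties present; correction factor C = 1 - 30/(11^3 - 11) = 0.977273. Corrected H = 1.223485 / 0.977273 = 1.251938.
Step 5: Under H0, H ~ chi^2(2); p-value = 0.534743.
Step 6: alpha = 0.05. fail to reject H0.

H = 1.2519, df = 2, p = 0.534743, fail to reject H0.


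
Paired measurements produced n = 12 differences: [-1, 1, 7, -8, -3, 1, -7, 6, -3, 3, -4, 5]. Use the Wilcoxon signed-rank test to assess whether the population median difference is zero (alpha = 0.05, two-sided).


Step 1: Drop any zero differences (none here) and take |d_i|.
|d| = [1, 1, 7, 8, 3, 1, 7, 6, 3, 3, 4, 5]
Step 2: Midrank |d_i| (ties get averaged ranks).
ranks: |1|->2, |1|->2, |7|->10.5, |8|->12, |3|->5, |1|->2, |7|->10.5, |6|->9, |3|->5, |3|->5, |4|->7, |5|->8
Step 3: Attach original signs; sum ranks with positive sign and with negative sign.
W+ = 2 + 10.5 + 2 + 9 + 5 + 8 = 36.5
W- = 2 + 12 + 5 + 10.5 + 5 + 7 = 41.5
(Check: W+ + W- = 78 should equal n(n+1)/2 = 78.)
Step 4: Test statistic W = min(W+, W-) = 36.5.
Step 5: Ties in |d|, so use the tie-corrected normal approximation.
        E[W] = n(n+1)/4 = 12*13/4 = 39.
        Tie groups: |d|=1 (t=3), |d|=3 (t=3), |d|=7 (t=2); sum(t^3 - t) = 54.
        Var[W] = n(n+1)(2n+1)/24 - sum(t^3-t)/48 = 3900/24 - 54/48 = 161.375.
        z = (W - E[W]) / sqrt(Var[W]) = (36.5 - 39) / 12.7033 = -0.1968.
        Two-sided p = 2*Phi(z) = 0.843985.
Step 6: alpha = 0.05. fail to reject H0.

W+ = 36.5, W- = 41.5, W = min = 36.5, p = 0.843985, fail to reject H0.


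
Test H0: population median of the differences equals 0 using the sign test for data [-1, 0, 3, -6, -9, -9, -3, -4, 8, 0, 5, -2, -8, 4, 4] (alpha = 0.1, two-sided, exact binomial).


Step 1: Discard zero differences. Original n = 15; n_eff = number of nonzero differences = 13.
Nonzero differences (with sign): -1, +3, -6, -9, -9, -3, -4, +8, +5, -2, -8, +4, +4
Step 2: Count signs: positive = 5, negative = 8.
Step 3: Under H0: P(positive) = 0.5, so the number of positives S ~ Bin(13, 0.5).
Step 4: Two-sided exact p-value = sum of Bin(13,0.5) probabilities at or below the observed probability = 0.581055.
Step 5: alpha = 0.1. fail to reject H0.

n_eff = 13, pos = 5, neg = 8, p = 0.581055, fail to reject H0.


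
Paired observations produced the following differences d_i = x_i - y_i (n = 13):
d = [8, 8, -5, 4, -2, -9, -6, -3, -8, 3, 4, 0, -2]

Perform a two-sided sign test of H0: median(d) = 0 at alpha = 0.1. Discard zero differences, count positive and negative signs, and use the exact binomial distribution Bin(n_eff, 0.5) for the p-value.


Step 1: Discard zero differences. Original n = 13; n_eff = number of nonzero differences = 12.
Nonzero differences (with sign): +8, +8, -5, +4, -2, -9, -6, -3, -8, +3, +4, -2
Step 2: Count signs: positive = 5, negative = 7.
Step 3: Under H0: P(positive) = 0.5, so the number of positives S ~ Bin(12, 0.5).
Step 4: Two-sided exact p-value = sum of Bin(12,0.5) probabilities at or below the observed probability = 0.774414.
Step 5: alpha = 0.1. fail to reject H0.

n_eff = 12, pos = 5, neg = 7, p = 0.774414, fail to reject H0.


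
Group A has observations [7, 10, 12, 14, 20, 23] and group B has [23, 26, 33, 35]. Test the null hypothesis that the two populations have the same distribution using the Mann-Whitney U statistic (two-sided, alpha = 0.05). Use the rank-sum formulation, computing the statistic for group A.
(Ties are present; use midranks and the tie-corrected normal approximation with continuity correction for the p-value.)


Step 1: Combine and sort all 10 observations; assign midranks.
sorted (value, group): (7,X), (10,X), (12,X), (14,X), (20,X), (23,X), (23,Y), (26,Y), (33,Y), (35,Y)
ranks: 7->1, 10->2, 12->3, 14->4, 20->5, 23->6.5, 23->6.5, 26->8, 33->9, 35->10
Step 2: Rank sum for X: R1 = 1 + 2 + 3 + 4 + 5 + 6.5 = 21.5.
Step 3: U_X = R1 - n1(n1+1)/2 = 21.5 - 6*7/2 = 21.5 - 21 = 0.5.
       U_Y = n1*n2 - U_X = 24 - 0.5 = 23.5.
Step 4: Ties are present, so use the tie-corrected normal approximation (with continuity correction) for the p-value.
Step 5: p-value = 0.018655; compare to alpha = 0.05. reject H0.

U_X = 0.5, p = 0.018655, reject H0 at alpha = 0.05.


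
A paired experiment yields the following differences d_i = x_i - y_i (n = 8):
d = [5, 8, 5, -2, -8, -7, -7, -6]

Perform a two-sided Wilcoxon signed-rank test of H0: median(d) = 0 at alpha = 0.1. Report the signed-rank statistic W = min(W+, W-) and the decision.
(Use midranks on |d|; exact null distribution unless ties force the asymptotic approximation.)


Step 1: Drop any zero differences (none here) and take |d_i|.
|d| = [5, 8, 5, 2, 8, 7, 7, 6]
Step 2: Midrank |d_i| (ties get averaged ranks).
ranks: |5|->2.5, |8|->7.5, |5|->2.5, |2|->1, |8|->7.5, |7|->5.5, |7|->5.5, |6|->4
Step 3: Attach original signs; sum ranks with positive sign and with negative sign.
W+ = 2.5 + 7.5 + 2.5 = 12.5
W- = 1 + 7.5 + 5.5 + 5.5 + 4 = 23.5
(Check: W+ + W- = 36 should equal n(n+1)/2 = 36.)
Step 4: Test statistic W = min(W+, W-) = 12.5.
Step 5: Ties in |d|, so use the tie-corrected normal approximation.
        E[W] = n(n+1)/4 = 8*9/4 = 18.
        Tie groups: |d|=5 (t=2), |d|=7 (t=2), |d|=8 (t=2); sum(t^3 - t) = 18.
        Var[W] = n(n+1)(2n+1)/24 - sum(t^3-t)/48 = 1224/24 - 18/48 = 50.625.
        z = (W - E[W]) / sqrt(Var[W]) = (12.5 - 18) / 7.1151 = -0.7730.
        Two-sided p = 2*Phi(z) = 0.439522.
Step 6: alpha = 0.1. fail to reject H0.

W+ = 12.5, W- = 23.5, W = min = 12.5, p = 0.439522, fail to reject H0.


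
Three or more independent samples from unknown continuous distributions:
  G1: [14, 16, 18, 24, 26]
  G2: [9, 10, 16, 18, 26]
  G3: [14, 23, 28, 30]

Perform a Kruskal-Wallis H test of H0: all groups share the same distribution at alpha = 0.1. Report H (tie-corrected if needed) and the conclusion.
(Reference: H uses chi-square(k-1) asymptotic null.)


Step 1: Combine all N = 14 observations and assign midranks.
sorted (value, group, rank): (9,G2,1), (10,G2,2), (14,G1,3.5), (14,G3,3.5), (16,G1,5.5), (16,G2,5.5), (18,G1,7.5), (18,G2,7.5), (23,G3,9), (24,G1,10), (26,G1,11.5), (26,G2,11.5), (28,G3,13), (30,G3,14)
Step 2: Sum ranks within each group.
R_1 = 38 (n_1 = 5)
R_2 = 27.5 (n_2 = 5)
R_3 = 39.5 (n_3 = 4)
Step 3: H = 12/(N(N+1)) * sum(R_i^2/n_i) - 3(N+1)
     = 12/(14*15) * (38^2/5 + 27.5^2/5 + 39.5^2/4) - 3*15
     = 0.057143 * 830.112 - 45
     = 2.435000.
Step 4: Ties present; correction factor C = 1 - 24/(14^3 - 14) = 0.991209. Corrected H = 2.435000 / 0.991209 = 2.456596.
Step 5: Under H0, H ~ chi^2(2); p-value = 0.292790.
Step 6: alpha = 0.1. fail to reject H0.

H = 2.4566, df = 2, p = 0.292790, fail to reject H0.


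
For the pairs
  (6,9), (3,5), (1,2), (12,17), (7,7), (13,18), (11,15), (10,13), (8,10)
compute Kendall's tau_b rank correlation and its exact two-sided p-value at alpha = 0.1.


Step 1: Enumerate the 36 unordered pairs (i,j) with i<j and classify each by sign(x_j-x_i) * sign(y_j-y_i).
  (1,2):dx=-3,dy=-4->C; (1,3):dx=-5,dy=-7->C; (1,4):dx=+6,dy=+8->C; (1,5):dx=+1,dy=-2->D
  (1,6):dx=+7,dy=+9->C; (1,7):dx=+5,dy=+6->C; (1,8):dx=+4,dy=+4->C; (1,9):dx=+2,dy=+1->C
  (2,3):dx=-2,dy=-3->C; (2,4):dx=+9,dy=+12->C; (2,5):dx=+4,dy=+2->C; (2,6):dx=+10,dy=+13->C
  (2,7):dx=+8,dy=+10->C; (2,8):dx=+7,dy=+8->C; (2,9):dx=+5,dy=+5->C; (3,4):dx=+11,dy=+15->C
  (3,5):dx=+6,dy=+5->C; (3,6):dx=+12,dy=+16->C; (3,7):dx=+10,dy=+13->C; (3,8):dx=+9,dy=+11->C
  (3,9):dx=+7,dy=+8->C; (4,5):dx=-5,dy=-10->C; (4,6):dx=+1,dy=+1->C; (4,7):dx=-1,dy=-2->C
  (4,8):dx=-2,dy=-4->C; (4,9):dx=-4,dy=-7->C; (5,6):dx=+6,dy=+11->C; (5,7):dx=+4,dy=+8->C
  (5,8):dx=+3,dy=+6->C; (5,9):dx=+1,dy=+3->C; (6,7):dx=-2,dy=-3->C; (6,8):dx=-3,dy=-5->C
  (6,9):dx=-5,dy=-8->C; (7,8):dx=-1,dy=-2->C; (7,9):dx=-3,dy=-5->C; (8,9):dx=-2,dy=-3->C
Step 2: C = 35, D = 1, total pairs = 36.
Step 3: tau = (C - D)/(n(n-1)/2) = (35 - 1)/36 = 0.944444.
Step 4: Exact two-sided p-value (enumerate n! = 362880 permutations of y under H0): p = 0.000050.
Step 5: alpha = 0.1. reject H0.

tau_b = 0.9444 (C=35, D=1), p = 0.000050, reject H0.


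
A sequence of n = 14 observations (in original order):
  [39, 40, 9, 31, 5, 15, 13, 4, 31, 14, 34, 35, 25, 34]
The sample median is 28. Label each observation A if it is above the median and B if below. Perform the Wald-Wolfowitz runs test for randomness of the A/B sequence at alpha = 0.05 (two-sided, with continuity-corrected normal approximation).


Step 1: Compute median = 28; label A = above, B = below.
Labels in order: AABABBBBABAABA  (n_A = 7, n_B = 7)
Step 2: Count runs R = 9.
Step 3: Under H0 (random ordering), E[R] = 2*n_A*n_B/(n_A+n_B) + 1 = 2*7*7/14 + 1 = 8.0000.
        Var[R] = 2*n_A*n_B*(2*n_A*n_B - n_A - n_B) / ((n_A+n_B)^2 * (n_A+n_B-1)) = 8232/2548 = 3.2308.
        SD[R] = 1.7974.
Step 4: Continuity-corrected z = (R - 0.5 - E[R]) / SD[R] = (9 - 0.5 - 8.0000) / 1.7974 = 0.2782.
Step 5: Two-sided p-value via normal approximation = 2*(1 - Phi(|z|)) = 0.780879.
Step 6: alpha = 0.05. fail to reject H0.

R = 9, z = 0.2782, p = 0.780879, fail to reject H0.


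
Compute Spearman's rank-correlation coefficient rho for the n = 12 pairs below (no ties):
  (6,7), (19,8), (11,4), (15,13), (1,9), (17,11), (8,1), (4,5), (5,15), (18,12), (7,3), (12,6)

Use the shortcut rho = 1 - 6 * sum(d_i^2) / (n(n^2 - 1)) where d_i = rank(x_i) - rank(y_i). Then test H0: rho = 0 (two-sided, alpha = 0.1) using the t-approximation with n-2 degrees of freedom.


Step 1: Rank x and y separately (midranks; no ties here).
rank(x): 6->4, 19->12, 11->7, 15->9, 1->1, 17->10, 8->6, 4->2, 5->3, 18->11, 7->5, 12->8
rank(y): 7->6, 8->7, 4->3, 13->11, 9->8, 11->9, 1->1, 5->4, 15->12, 12->10, 3->2, 6->5
Step 2: d_i = R_x(i) - R_y(i); compute d_i^2.
  (4-6)^2=4, (12-7)^2=25, (7-3)^2=16, (9-11)^2=4, (1-8)^2=49, (10-9)^2=1, (6-1)^2=25, (2-4)^2=4, (3-12)^2=81, (11-10)^2=1, (5-2)^2=9, (8-5)^2=9
sum(d^2) = 228.
Step 3: rho = 1 - 6*228 / (12*(12^2 - 1)) = 1 - 1368/1716 = 0.202797.
Step 4: Under H0, t = rho * sqrt((n-2)/(1-rho^2)) = 0.6549 ~ t(10).
Step 5: Two-sided p-value from the t-distribution with 10 df = 0.527302.
Step 6: alpha = 0.1. fail to reject H0.

rho = 0.2028, p = 0.527302, fail to reject H0 at alpha = 0.1.


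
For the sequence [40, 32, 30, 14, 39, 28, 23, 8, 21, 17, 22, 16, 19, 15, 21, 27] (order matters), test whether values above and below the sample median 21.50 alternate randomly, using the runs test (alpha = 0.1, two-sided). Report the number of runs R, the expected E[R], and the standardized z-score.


Step 1: Compute median = 21.50; label A = above, B = below.
Labels in order: AAABAAABBBABBBBA  (n_A = 8, n_B = 8)
Step 2: Count runs R = 7.
Step 3: Under H0 (random ordering), E[R] = 2*n_A*n_B/(n_A+n_B) + 1 = 2*8*8/16 + 1 = 9.0000.
        Var[R] = 2*n_A*n_B*(2*n_A*n_B - n_A - n_B) / ((n_A+n_B)^2 * (n_A+n_B-1)) = 14336/3840 = 3.7333.
        SD[R] = 1.9322.
Step 4: Continuity-corrected z = (R + 0.5 - E[R]) / SD[R] = (7 + 0.5 - 9.0000) / 1.9322 = -0.7763.
Step 5: Two-sided p-value via normal approximation = 2*(1 - Phi(|z|)) = 0.437558.
Step 6: alpha = 0.1. fail to reject H0.

R = 7, z = -0.7763, p = 0.437558, fail to reject H0.


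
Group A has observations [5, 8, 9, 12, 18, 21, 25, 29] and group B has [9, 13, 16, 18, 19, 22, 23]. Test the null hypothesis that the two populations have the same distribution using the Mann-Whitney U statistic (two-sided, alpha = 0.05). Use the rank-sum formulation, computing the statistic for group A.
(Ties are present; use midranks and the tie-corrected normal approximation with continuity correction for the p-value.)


Step 1: Combine and sort all 15 observations; assign midranks.
sorted (value, group): (5,X), (8,X), (9,X), (9,Y), (12,X), (13,Y), (16,Y), (18,X), (18,Y), (19,Y), (21,X), (22,Y), (23,Y), (25,X), (29,X)
ranks: 5->1, 8->2, 9->3.5, 9->3.5, 12->5, 13->6, 16->7, 18->8.5, 18->8.5, 19->10, 21->11, 22->12, 23->13, 25->14, 29->15
Step 2: Rank sum for X: R1 = 1 + 2 + 3.5 + 5 + 8.5 + 11 + 14 + 15 = 60.
Step 3: U_X = R1 - n1(n1+1)/2 = 60 - 8*9/2 = 60 - 36 = 24.
       U_Y = n1*n2 - U_X = 56 - 24 = 32.
Step 4: Ties are present, so use the tie-corrected normal approximation (with continuity correction) for the p-value.
Step 5: p-value = 0.684910; compare to alpha = 0.05. fail to reject H0.

U_X = 24, p = 0.684910, fail to reject H0 at alpha = 0.05.


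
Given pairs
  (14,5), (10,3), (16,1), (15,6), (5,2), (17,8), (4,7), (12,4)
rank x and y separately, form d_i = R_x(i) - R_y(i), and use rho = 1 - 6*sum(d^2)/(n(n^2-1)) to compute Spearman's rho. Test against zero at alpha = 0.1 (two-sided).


Step 1: Rank x and y separately (midranks; no ties here).
rank(x): 14->5, 10->3, 16->7, 15->6, 5->2, 17->8, 4->1, 12->4
rank(y): 5->5, 3->3, 1->1, 6->6, 2->2, 8->8, 7->7, 4->4
Step 2: d_i = R_x(i) - R_y(i); compute d_i^2.
  (5-5)^2=0, (3-3)^2=0, (7-1)^2=36, (6-6)^2=0, (2-2)^2=0, (8-8)^2=0, (1-7)^2=36, (4-4)^2=0
sum(d^2) = 72.
Step 3: rho = 1 - 6*72 / (8*(8^2 - 1)) = 1 - 432/504 = 0.142857.
Step 4: Under H0, t = rho * sqrt((n-2)/(1-rho^2)) = 0.3536 ~ t(6).
Step 5: Two-sided p-value from the t-distribution with 6 df = 0.735765.
Step 6: alpha = 0.1. fail to reject H0.

rho = 0.1429, p = 0.735765, fail to reject H0 at alpha = 0.1.


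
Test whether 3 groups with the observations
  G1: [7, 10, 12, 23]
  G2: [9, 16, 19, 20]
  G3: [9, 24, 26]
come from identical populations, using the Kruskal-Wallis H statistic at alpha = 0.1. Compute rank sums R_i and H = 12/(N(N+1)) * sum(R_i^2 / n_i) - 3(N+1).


Step 1: Combine all N = 11 observations and assign midranks.
sorted (value, group, rank): (7,G1,1), (9,G2,2.5), (9,G3,2.5), (10,G1,4), (12,G1,5), (16,G2,6), (19,G2,7), (20,G2,8), (23,G1,9), (24,G3,10), (26,G3,11)
Step 2: Sum ranks within each group.
R_1 = 19 (n_1 = 4)
R_2 = 23.5 (n_2 = 4)
R_3 = 23.5 (n_3 = 3)
Step 3: H = 12/(N(N+1)) * sum(R_i^2/n_i) - 3(N+1)
     = 12/(11*12) * (19^2/4 + 23.5^2/4 + 23.5^2/3) - 3*12
     = 0.090909 * 412.396 - 36
     = 1.490530.
Step 4: Ties present; correction factor C = 1 - 6/(11^3 - 11) = 0.995455. Corrected H = 1.490530 / 0.995455 = 1.497336.
Step 5: Under H0, H ~ chi^2(2); p-value = 0.472996.
Step 6: alpha = 0.1. fail to reject H0.

H = 1.4973, df = 2, p = 0.472996, fail to reject H0.


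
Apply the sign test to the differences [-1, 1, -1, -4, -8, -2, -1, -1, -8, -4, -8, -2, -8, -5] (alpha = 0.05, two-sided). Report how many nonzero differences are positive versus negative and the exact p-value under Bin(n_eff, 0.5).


Step 1: Discard zero differences. Original n = 14; n_eff = number of nonzero differences = 14.
Nonzero differences (with sign): -1, +1, -1, -4, -8, -2, -1, -1, -8, -4, -8, -2, -8, -5
Step 2: Count signs: positive = 1, negative = 13.
Step 3: Under H0: P(positive) = 0.5, so the number of positives S ~ Bin(14, 0.5).
Step 4: Two-sided exact p-value = sum of Bin(14,0.5) probabilities at or below the observed probability = 0.001831.
Step 5: alpha = 0.05. reject H0.

n_eff = 14, pos = 1, neg = 13, p = 0.001831, reject H0.


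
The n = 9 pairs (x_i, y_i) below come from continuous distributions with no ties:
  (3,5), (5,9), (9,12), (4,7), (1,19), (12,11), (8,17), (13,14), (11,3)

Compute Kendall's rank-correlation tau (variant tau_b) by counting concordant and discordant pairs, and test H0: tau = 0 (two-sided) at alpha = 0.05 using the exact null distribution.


Step 1: Enumerate the 36 unordered pairs (i,j) with i<j and classify each by sign(x_j-x_i) * sign(y_j-y_i).
  (1,2):dx=+2,dy=+4->C; (1,3):dx=+6,dy=+7->C; (1,4):dx=+1,dy=+2->C; (1,5):dx=-2,dy=+14->D
  (1,6):dx=+9,dy=+6->C; (1,7):dx=+5,dy=+12->C; (1,8):dx=+10,dy=+9->C; (1,9):dx=+8,dy=-2->D
  (2,3):dx=+4,dy=+3->C; (2,4):dx=-1,dy=-2->C; (2,5):dx=-4,dy=+10->D; (2,6):dx=+7,dy=+2->C
  (2,7):dx=+3,dy=+8->C; (2,8):dx=+8,dy=+5->C; (2,9):dx=+6,dy=-6->D; (3,4):dx=-5,dy=-5->C
  (3,5):dx=-8,dy=+7->D; (3,6):dx=+3,dy=-1->D; (3,7):dx=-1,dy=+5->D; (3,8):dx=+4,dy=+2->C
  (3,9):dx=+2,dy=-9->D; (4,5):dx=-3,dy=+12->D; (4,6):dx=+8,dy=+4->C; (4,7):dx=+4,dy=+10->C
  (4,8):dx=+9,dy=+7->C; (4,9):dx=+7,dy=-4->D; (5,6):dx=+11,dy=-8->D; (5,7):dx=+7,dy=-2->D
  (5,8):dx=+12,dy=-5->D; (5,9):dx=+10,dy=-16->D; (6,7):dx=-4,dy=+6->D; (6,8):dx=+1,dy=+3->C
  (6,9):dx=-1,dy=-8->C; (7,8):dx=+5,dy=-3->D; (7,9):dx=+3,dy=-14->D; (8,9):dx=-2,dy=-11->C
Step 2: C = 19, D = 17, total pairs = 36.
Step 3: tau = (C - D)/(n(n-1)/2) = (19 - 17)/36 = 0.055556.
Step 4: Exact two-sided p-value (enumerate n! = 362880 permutations of y under H0): p = 0.919455.
Step 5: alpha = 0.05. fail to reject H0.

tau_b = 0.0556 (C=19, D=17), p = 0.919455, fail to reject H0.


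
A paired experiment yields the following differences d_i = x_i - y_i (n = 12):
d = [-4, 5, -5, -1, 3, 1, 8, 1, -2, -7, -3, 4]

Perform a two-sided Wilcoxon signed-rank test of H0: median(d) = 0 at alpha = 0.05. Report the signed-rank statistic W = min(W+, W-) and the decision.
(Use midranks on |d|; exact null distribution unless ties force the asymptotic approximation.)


Step 1: Drop any zero differences (none here) and take |d_i|.
|d| = [4, 5, 5, 1, 3, 1, 8, 1, 2, 7, 3, 4]
Step 2: Midrank |d_i| (ties get averaged ranks).
ranks: |4|->7.5, |5|->9.5, |5|->9.5, |1|->2, |3|->5.5, |1|->2, |8|->12, |1|->2, |2|->4, |7|->11, |3|->5.5, |4|->7.5
Step 3: Attach original signs; sum ranks with positive sign and with negative sign.
W+ = 9.5 + 5.5 + 2 + 12 + 2 + 7.5 = 38.5
W- = 7.5 + 9.5 + 2 + 4 + 11 + 5.5 = 39.5
(Check: W+ + W- = 78 should equal n(n+1)/2 = 78.)
Step 4: Test statistic W = min(W+, W-) = 38.5.
Step 5: Ties in |d|, so use the tie-corrected normal approximation.
        E[W] = n(n+1)/4 = 12*13/4 = 39.
        Tie groups: |d|=1 (t=3), |d|=3 (t=2), |d|=4 (t=2), |d|=5 (t=2); sum(t^3 - t) = 42.
        Var[W] = n(n+1)(2n+1)/24 - sum(t^3-t)/48 = 3900/24 - 42/48 = 161.625.
        z = (W - E[W]) / sqrt(Var[W]) = (38.5 - 39) / 12.7132 = -0.0393.
        Two-sided p = 2*Phi(z) = 0.968628.
Step 6: alpha = 0.05. fail to reject H0.

W+ = 38.5, W- = 39.5, W = min = 38.5, p = 0.968628, fail to reject H0.


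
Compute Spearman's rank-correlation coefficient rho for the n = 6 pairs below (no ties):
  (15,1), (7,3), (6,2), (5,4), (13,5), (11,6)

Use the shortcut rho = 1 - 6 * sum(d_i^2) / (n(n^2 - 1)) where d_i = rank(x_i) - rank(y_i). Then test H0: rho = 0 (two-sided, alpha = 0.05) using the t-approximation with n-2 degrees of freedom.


Step 1: Rank x and y separately (midranks; no ties here).
rank(x): 15->6, 7->3, 6->2, 5->1, 13->5, 11->4
rank(y): 1->1, 3->3, 2->2, 4->4, 5->5, 6->6
Step 2: d_i = R_x(i) - R_y(i); compute d_i^2.
  (6-1)^2=25, (3-3)^2=0, (2-2)^2=0, (1-4)^2=9, (5-5)^2=0, (4-6)^2=4
sum(d^2) = 38.
Step 3: rho = 1 - 6*38 / (6*(6^2 - 1)) = 1 - 228/210 = -0.085714.
Step 4: Under H0, t = rho * sqrt((n-2)/(1-rho^2)) = -0.1721 ~ t(4).
Step 5: Two-sided p-value from the t-distribution with 4 df = 0.871743.
Step 6: alpha = 0.05. fail to reject H0.

rho = -0.0857, p = 0.871743, fail to reject H0 at alpha = 0.05.


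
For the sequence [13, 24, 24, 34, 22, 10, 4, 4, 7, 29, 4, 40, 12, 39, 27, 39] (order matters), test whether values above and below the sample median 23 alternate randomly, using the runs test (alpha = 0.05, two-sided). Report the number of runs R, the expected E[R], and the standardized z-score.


Step 1: Compute median = 23; label A = above, B = below.
Labels in order: BAAABBBBBABABAAA  (n_A = 8, n_B = 8)
Step 2: Count runs R = 8.
Step 3: Under H0 (random ordering), E[R] = 2*n_A*n_B/(n_A+n_B) + 1 = 2*8*8/16 + 1 = 9.0000.
        Var[R] = 2*n_A*n_B*(2*n_A*n_B - n_A - n_B) / ((n_A+n_B)^2 * (n_A+n_B-1)) = 14336/3840 = 3.7333.
        SD[R] = 1.9322.
Step 4: Continuity-corrected z = (R + 0.5 - E[R]) / SD[R] = (8 + 0.5 - 9.0000) / 1.9322 = -0.2588.
Step 5: Two-sided p-value via normal approximation = 2*(1 - Phi(|z|)) = 0.795809.
Step 6: alpha = 0.05. fail to reject H0.

R = 8, z = -0.2588, p = 0.795809, fail to reject H0.


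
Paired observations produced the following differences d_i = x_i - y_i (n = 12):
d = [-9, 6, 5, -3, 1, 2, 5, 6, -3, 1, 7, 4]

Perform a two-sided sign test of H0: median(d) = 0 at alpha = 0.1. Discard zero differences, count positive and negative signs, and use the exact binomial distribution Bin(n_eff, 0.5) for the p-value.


Step 1: Discard zero differences. Original n = 12; n_eff = number of nonzero differences = 12.
Nonzero differences (with sign): -9, +6, +5, -3, +1, +2, +5, +6, -3, +1, +7, +4
Step 2: Count signs: positive = 9, negative = 3.
Step 3: Under H0: P(positive) = 0.5, so the number of positives S ~ Bin(12, 0.5).
Step 4: Two-sided exact p-value = sum of Bin(12,0.5) probabilities at or below the observed probability = 0.145996.
Step 5: alpha = 0.1. fail to reject H0.

n_eff = 12, pos = 9, neg = 3, p = 0.145996, fail to reject H0.


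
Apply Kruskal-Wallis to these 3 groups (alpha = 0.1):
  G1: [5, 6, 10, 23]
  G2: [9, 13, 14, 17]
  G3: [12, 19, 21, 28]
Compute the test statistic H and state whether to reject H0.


Step 1: Combine all N = 12 observations and assign midranks.
sorted (value, group, rank): (5,G1,1), (6,G1,2), (9,G2,3), (10,G1,4), (12,G3,5), (13,G2,6), (14,G2,7), (17,G2,8), (19,G3,9), (21,G3,10), (23,G1,11), (28,G3,12)
Step 2: Sum ranks within each group.
R_1 = 18 (n_1 = 4)
R_2 = 24 (n_2 = 4)
R_3 = 36 (n_3 = 4)
Step 3: H = 12/(N(N+1)) * sum(R_i^2/n_i) - 3(N+1)
     = 12/(12*13) * (18^2/4 + 24^2/4 + 36^2/4) - 3*13
     = 0.076923 * 549 - 39
     = 3.230769.
Step 4: No ties, so H is used without correction.
Step 5: Under H0, H ~ chi^2(2); p-value = 0.198814.
Step 6: alpha = 0.1. fail to reject H0.

H = 3.2308, df = 2, p = 0.198814, fail to reject H0.


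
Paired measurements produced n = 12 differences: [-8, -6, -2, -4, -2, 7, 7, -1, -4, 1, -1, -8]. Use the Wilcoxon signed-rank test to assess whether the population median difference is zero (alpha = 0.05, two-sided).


Step 1: Drop any zero differences (none here) and take |d_i|.
|d| = [8, 6, 2, 4, 2, 7, 7, 1, 4, 1, 1, 8]
Step 2: Midrank |d_i| (ties get averaged ranks).
ranks: |8|->11.5, |6|->8, |2|->4.5, |4|->6.5, |2|->4.5, |7|->9.5, |7|->9.5, |1|->2, |4|->6.5, |1|->2, |1|->2, |8|->11.5
Step 3: Attach original signs; sum ranks with positive sign and with negative sign.
W+ = 9.5 + 9.5 + 2 = 21
W- = 11.5 + 8 + 4.5 + 6.5 + 4.5 + 2 + 6.5 + 2 + 11.5 = 57
(Check: W+ + W- = 78 should equal n(n+1)/2 = 78.)
Step 4: Test statistic W = min(W+, W-) = 21.
Step 5: Ties in |d|, so use the tie-corrected normal approximation.
        E[W] = n(n+1)/4 = 12*13/4 = 39.
        Tie groups: |d|=1 (t=3), |d|=2 (t=2), |d|=4 (t=2), |d|=7 (t=2), |d|=8 (t=2); sum(t^3 - t) = 48.
        Var[W] = n(n+1)(2n+1)/24 - sum(t^3-t)/48 = 3900/24 - 48/48 = 161.5.
        z = (W - E[W]) / sqrt(Var[W]) = (21 - 39) / 12.7083 = -1.4164.
        Two-sided p = 2*Phi(z) = 0.156658.
Step 6: alpha = 0.05. fail to reject H0.

W+ = 21, W- = 57, W = min = 21, p = 0.156658, fail to reject H0.
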